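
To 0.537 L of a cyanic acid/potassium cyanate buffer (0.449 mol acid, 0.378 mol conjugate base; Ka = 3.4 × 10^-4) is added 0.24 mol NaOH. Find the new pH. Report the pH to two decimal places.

After neutralization: n(HOCN) = 0.209 mol, n(OCN-) = 0.618 mol.
pKa = −log(3.4 × 10^-4) = 3.469
pH = pKa + log(n_OCN-/n_HOCN) = 3.469 + log(0.618/0.209) = 3.469 + (+0.471)

pH = 3.94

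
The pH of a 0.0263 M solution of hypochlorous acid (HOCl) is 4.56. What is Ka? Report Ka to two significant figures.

Ka = 2.9 × 10^-8

[H+] = 10^(-4.56) = 2.75 × 10^-5 M
At equilibrium [HA] = 0.0263 − 2.75 × 10^-5 = 2.63 × 10^-2 M
Ka = [H+][A-]/[HA] = (2.75 × 10^-5)² / 2.63 × 10^-2 = 2.9 × 10^-8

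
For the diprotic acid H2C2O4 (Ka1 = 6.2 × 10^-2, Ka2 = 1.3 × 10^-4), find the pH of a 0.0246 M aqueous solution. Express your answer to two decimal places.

pH = 1.72

Since Ka1 ≫ Ka2, the first ionization dominates [H+].
Ka1 = x²/(0.0246 − x) = 6.2 × 10^-2
Solving the quadratic: x = (−Ka1 + √(Ka1² + 4·Ka1·C₀))/2 = 1.89 × 10^-2 M
pH = −log(1.89 × 10^-2) = 1.72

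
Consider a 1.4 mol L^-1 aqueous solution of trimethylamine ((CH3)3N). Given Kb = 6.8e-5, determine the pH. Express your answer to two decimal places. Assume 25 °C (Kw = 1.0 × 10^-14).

pH = 11.99

(CH3)3N + H2O ⇌ (CH3)3NH+ + OH-
Let x = [OH-] at equilibrium. Kb = x²/(1.4 − x).
Neglecting x in the denominator: x = √(6.8 × 10^-5 × 1.4) = 9.76 × 10^-3 M
Check: 0.7% ionized — well under 5%, approximation valid.
pOH = 2.01, so pH = 14.00 − pOH = 11.99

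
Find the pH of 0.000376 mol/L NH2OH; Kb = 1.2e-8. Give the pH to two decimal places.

pH = 8.33

NH2OH + H2O ⇌ NH3OH+ + OH-
Kb = [OH-]²/(0.000376 − [OH-]) = 1.2 × 10^-8
Neglecting [OH-] in the denominator: [OH-] = √(1.2 × 10^-8 × 0.000376) = 2.12 × 10^-6 M
Check: 0.56% ionized — well under 5%, approximation valid.
pOH = 5.67, so pH = 14.00 − pOH = 8.33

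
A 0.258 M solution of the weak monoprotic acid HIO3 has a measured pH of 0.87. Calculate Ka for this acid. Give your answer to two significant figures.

Ka = 1.5 × 10^-1

[H+] = 10^(-0.87) = 1.35 × 10^-1 M
At equilibrium [HA] = 0.258 − 1.35 × 10^-1 = 1.23 × 10^-1 M
Ka = [H+][A-]/[HA] = (1.35 × 10^-1)² / 1.23 × 10^-1 = 1.5 × 10^-1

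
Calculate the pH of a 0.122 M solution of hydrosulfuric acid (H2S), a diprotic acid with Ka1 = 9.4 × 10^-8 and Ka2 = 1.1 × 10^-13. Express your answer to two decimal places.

pH = 3.97

Since Ka1 ≫ Ka2, the first ionization dominates [H+].
Ka1 = x²/(0.122 − x) = 9.4 × 10^-8
x ≈ √(9.4 × 10^-8 × 0.122) = 1.07 × 10^-4 M
pH = −log(1.07 × 10^-4) = 3.97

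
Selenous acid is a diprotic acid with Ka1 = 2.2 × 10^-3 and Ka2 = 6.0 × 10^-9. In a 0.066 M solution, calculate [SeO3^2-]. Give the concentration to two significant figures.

First ionization gives [H+] ≈ [HSeO3-] = 1.10 × 10^-2 M.
Second step: Ka2 = [H+][SeO3^2-]/[HSeO3-] ≈ [SeO3^2-] (since [H+] ≈ [HSeO3-]).
So [SeO3^2-] ≈ Ka2.

6.0 × 10^-9 M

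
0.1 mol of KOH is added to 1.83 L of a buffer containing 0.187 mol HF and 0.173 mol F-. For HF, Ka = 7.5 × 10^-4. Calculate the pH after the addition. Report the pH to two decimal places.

pH = 3.62

OH- converts HF to F-: HF → 0.087 mol, F- → 0.273 mol.
pKa = −log(7.5 × 10^-4) = 3.125
pH = pKa + log([A⁻]/[HA]) = 3.125 + log(0.273/0.087) = 3.125 +0.497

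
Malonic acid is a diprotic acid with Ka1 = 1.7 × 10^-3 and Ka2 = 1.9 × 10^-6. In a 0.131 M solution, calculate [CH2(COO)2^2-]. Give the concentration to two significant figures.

1.9 × 10^-6 M

First ionization gives [H+] ≈ [CH2(COOH)COO-] = 1.41 × 10^-2 M.
Second step: Ka2 = [H+][CH2(COO)2^2-]/[CH2(COOH)COO-] ≈ [CH2(COO)2^2-] (since [H+] ≈ [CH2(COOH)COO-]).
So [CH2(COO)2^2-] ≈ Ka2.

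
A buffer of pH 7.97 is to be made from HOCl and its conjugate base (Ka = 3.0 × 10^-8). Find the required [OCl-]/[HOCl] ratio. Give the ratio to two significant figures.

ratio = 2.8

pKa = -log(3.0 × 10^-8) = 7.523
pH = pKa + log(r) ⇒ log(r) = 7.97 − 7.523 = +0.447
r = [OCl-]/[HOCl] = 10^(+0.447) = 2.8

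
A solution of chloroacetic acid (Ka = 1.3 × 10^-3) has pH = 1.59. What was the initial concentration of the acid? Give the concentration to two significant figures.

[H+] = 10^(-1.59) = 2.57 × 10^-2 M = x
Ka = x²/(C₀ − x) ⇒ C₀ = x + x²/Ka
C₀ = 2.57 × 10^-2 + (2.57 × 10^-2)²/(1.3 × 10^-3) = 5.34 × 10^-1 M

C₀ = 5.3 × 10^-1 M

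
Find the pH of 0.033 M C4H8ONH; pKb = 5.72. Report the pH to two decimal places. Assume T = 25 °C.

C4H8ONH + H2O ⇌ C4H8ONH2+ + OH-
Kb = 10^(−5.72) = 1.91 × 10^-6
From the ICE table, Kb = [OH-]²/(0.033 − [OH-]) = 1.91 × 10^-6.
Since Kb ≪ C₀, [OH-] ≈ √(Kb·C₀) = 2.51 × 10^-4 M.
pOH = 3.60, so pH = 14.00 − pOH = 10.40

pH = 10.40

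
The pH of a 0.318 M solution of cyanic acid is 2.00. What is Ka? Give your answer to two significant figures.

[H+] = 10^(-2.00) = 1.00 × 10^-2 M
At equilibrium [HA] = 0.318 − 1.00 × 10^-2 = 3.08 × 10^-1 M
Ka = [H+][A-]/[HA] = (1.00 × 10^-2)² / 3.08 × 10^-1 = 3.2 × 10^-4

Ka = 3.2 × 10^-4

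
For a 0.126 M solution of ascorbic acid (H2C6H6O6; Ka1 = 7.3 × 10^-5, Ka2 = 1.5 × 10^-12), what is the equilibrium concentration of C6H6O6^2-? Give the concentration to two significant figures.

First ionization gives [H+] ≈ [HC6H6O6-] = 3.03 × 10^-3 M.
Second step: Ka2 = [H+][C6H6O6^2-]/[HC6H6O6-] ≈ [C6H6O6^2-] (since [H+] ≈ [HC6H6O6-]).
So [C6H6O6^2-] ≈ Ka2.

1.5 × 10^-12 M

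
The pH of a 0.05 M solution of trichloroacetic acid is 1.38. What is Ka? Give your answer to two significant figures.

Ka = 2.1 × 10^-1

[H+] = 10^(-1.38) = 4.17 × 10^-2 M
At equilibrium [HA] = 0.05 − 4.17 × 10^-2 = 8.30 × 10^-3 M
Ka = [H+][A-]/[HA] = (4.17 × 10^-2)² / 8.30 × 10^-3 = 2.1 × 10^-1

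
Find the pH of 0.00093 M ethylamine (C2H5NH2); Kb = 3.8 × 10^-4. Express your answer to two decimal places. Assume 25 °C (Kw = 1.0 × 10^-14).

C2H5NH2 + H2O ⇌ C2H5NH3+ + OH-
Kb = x²/(0.00093 − x) = 3.8 × 10^-4
x is not negligible relative to C₀; solve x² + 0.00038·x − 3.53e-07 = 0.
x = [−0.00038 + √(0.00038² + 1.41e-06)]/2 = 4.34 × 10^-4 M
pOH = 3.36, so pH = 14.00 − pOH = 10.64

pH = 10.64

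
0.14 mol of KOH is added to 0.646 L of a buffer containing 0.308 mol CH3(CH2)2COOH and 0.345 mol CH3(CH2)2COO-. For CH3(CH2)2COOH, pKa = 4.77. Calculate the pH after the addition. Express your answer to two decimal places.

OH- converts CH3(CH2)2COOH to CH3(CH2)2COO-: CH3(CH2)2COOH → 0.168 mol, CH3(CH2)2COO- → 0.485 mol.
pH = pKa + log(n_CH3(CH2)2COO-/n_CH3(CH2)2COOH) = 4.77 + log(0.485/0.168) = 4.77 + (+0.460)

pH = 5.23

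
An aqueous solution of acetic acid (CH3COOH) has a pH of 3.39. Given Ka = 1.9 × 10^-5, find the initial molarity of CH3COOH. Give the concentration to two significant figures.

C₀ = 9.1 × 10^-3 M

[H+] = 10^(-3.39) = 4.07 × 10^-4 M = x
Ka = x²/(C₀ − x) ⇒ C₀ = x + x²/Ka
C₀ = 4.07 × 10^-4 + (4.07 × 10^-4)²/(1.9 × 10^-5) = 9.13 × 10^-3 M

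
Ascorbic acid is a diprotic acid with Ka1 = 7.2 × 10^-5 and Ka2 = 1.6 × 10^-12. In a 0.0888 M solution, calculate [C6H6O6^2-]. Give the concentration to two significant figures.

1.6 × 10^-12 M

First ionization gives [H+] ≈ [HC6H6O6-] = 2.53 × 10^-3 M.
Second step: Ka2 = [H+][C6H6O6^2-]/[HC6H6O6-] ≈ [C6H6O6^2-] (since [H+] ≈ [HC6H6O6-]).
So [C6H6O6^2-] ≈ Ka2.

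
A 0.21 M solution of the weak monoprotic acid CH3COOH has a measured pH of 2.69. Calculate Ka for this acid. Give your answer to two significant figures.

Ka = 2.0 × 10^-5

[H+] = 10^(-2.69) = 2.04 × 10^-3 M
At equilibrium [HA] = 0.21 − 2.04 × 10^-3 = 2.08 × 10^-1 M
Ka = [H+][A-]/[HA] = (2.04 × 10^-3)² / 2.08 × 10^-1 = 2.0 × 10^-5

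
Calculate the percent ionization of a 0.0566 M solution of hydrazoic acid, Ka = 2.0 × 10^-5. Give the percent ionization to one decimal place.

HN3 ⇌ N3- + H+; let x = [H+] at equilibrium.
x ≈ √(Ka·C₀) = √(2.0 × 10^-5 × 0.0566) = 1.06 × 10^-3 M
% ionization = x/C₀ × 100% = 1.06 × 10^-3/0.0566 × 100% = 1.9%

1.9%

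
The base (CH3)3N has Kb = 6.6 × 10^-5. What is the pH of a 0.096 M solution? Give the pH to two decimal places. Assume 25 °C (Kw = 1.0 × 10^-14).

pH = 11.40

(CH3)3N + H2O ⇌ (CH3)3NH+ + OH-
Kb = x²/(0.096 − x) = 6.6 × 10^-5
Since Kb ≪ C₀, x ≈ √(Kb·C₀) = 2.52 × 10^-3 M.
(x/C₀ = 2.6% < 5%, so the approximation holds.)
pOH = 2.60, so pH = 14.00 − pOH = 11.40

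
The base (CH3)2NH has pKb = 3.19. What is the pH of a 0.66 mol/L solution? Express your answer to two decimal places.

(CH3)2NH + H2O ⇌ (CH3)2NH2+ + OH-
Kb = 10^(−3.19) = 6.46 × 10^-4
From the ICE table, Kb = x²/(0.66 − x) = 6.46 × 10^-4.
Assume x ≪ 0.66: x ≈ √(6.46 × 10^-4 × 0.66) = 2.06 × 10^-2 M
pOH = −log(2.06 × 10^-2) = 1.69; pH = 14.00 − 1.69 = 12.31

pH = 12.31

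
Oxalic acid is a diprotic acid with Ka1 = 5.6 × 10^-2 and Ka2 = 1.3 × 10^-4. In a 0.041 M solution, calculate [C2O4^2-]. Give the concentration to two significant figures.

First ionization gives [H+] ≈ [HC2O4-] = 2.75 × 10^-2 M.
Second step: Ka2 = [H+][C2O4^2-]/[HC2O4-] ≈ [C2O4^2-] (since [H+] ≈ [HC2O4-]).
So [C2O4^2-] ≈ Ka2.

1.3 × 10^-4 M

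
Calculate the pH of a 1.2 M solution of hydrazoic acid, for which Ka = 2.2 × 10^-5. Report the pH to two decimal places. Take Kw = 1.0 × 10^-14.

pH = 2.29

HN3 ⇌ N3- + H+
From the ICE table, Ka = [H+]²/(1.2 − [H+]) = 2.2 × 10^-5.
Neglecting [H+] in the denominator: [H+] = √(2.2 × 10^-5 × 1.2) = 5.14 × 10^-3 M
pH = −log[H+] = −log(5.14 × 10^-3) = 2.29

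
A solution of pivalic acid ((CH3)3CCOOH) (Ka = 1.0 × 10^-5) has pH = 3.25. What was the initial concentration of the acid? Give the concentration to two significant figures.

C₀ = 3.2 × 10^-2 M

[H+] = 10^(-3.25) = 5.62 × 10^-4 M = x
Ka = x²/(C₀ − x) ⇒ C₀ = x + x²/Ka
C₀ = 5.62 × 10^-4 + (5.62 × 10^-4)²/(1.0 × 10^-5) = 3.21 × 10^-2 M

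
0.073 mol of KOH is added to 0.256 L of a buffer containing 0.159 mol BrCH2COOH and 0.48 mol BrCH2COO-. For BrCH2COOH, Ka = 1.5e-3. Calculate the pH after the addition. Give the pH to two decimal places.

OH- converts BrCH2COOH to BrCH2COO-: BrCH2COOH → 0.086 mol, BrCH2COO- → 0.553 mol.
pKa = −log(1.5 × 10^-3) = 2.824
pH = pKa + log([A⁻]/[HA]) = 2.824 + log(0.553/0.086) = 2.824 +0.808

pH = 3.63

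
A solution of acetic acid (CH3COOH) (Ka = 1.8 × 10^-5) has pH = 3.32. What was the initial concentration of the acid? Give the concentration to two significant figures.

C₀ = 1.3 × 10^-2 M

[H+] = 10^(-3.32) = 4.79 × 10^-4 M = x
Ka = x²/(C₀ − x) ⇒ C₀ = x + x²/Ka
C₀ = 4.79 × 10^-4 + (4.79 × 10^-4)²/(1.8 × 10^-5) = 1.32 × 10^-2 M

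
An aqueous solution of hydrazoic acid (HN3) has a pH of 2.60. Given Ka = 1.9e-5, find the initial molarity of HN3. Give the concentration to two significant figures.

[H+] = 10^(-2.60) = 2.51 × 10^-3 M = x
Ka = x²/(C₀ − x) ⇒ C₀ = x + x²/Ka
C₀ = 2.51 × 10^-3 + (2.51 × 10^-3)²/(1.9 × 10^-5) = 3.34 × 10^-1 M

C₀ = 3.3 × 10^-1 M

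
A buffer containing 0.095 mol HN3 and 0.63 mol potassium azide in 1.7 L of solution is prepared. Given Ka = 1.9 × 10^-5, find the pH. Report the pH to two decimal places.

pH = 5.54

pKa = −log(1.9 × 10^-5) = 4.721
Using pH = pKa + log([base]/[acid]) with [base]/[acid] = 0.63/0.095:
pH = 4.721 + (+0.822) = 5.54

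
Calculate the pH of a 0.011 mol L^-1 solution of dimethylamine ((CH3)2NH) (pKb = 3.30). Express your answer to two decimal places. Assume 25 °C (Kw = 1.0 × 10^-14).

pH = 11.32

(CH3)2NH + H2O ⇌ (CH3)2NH2+ + OH-
Kb = 10^(−3.30) = 5.01 × 10^-4
Kb = x²/(0.011 − x) = 5.01 × 10^-4
Here C₀/Kb ≈ 22, so the small-x approximation fails. Use the quadratic:
x = [−0.000501 + √(0.000501² + 2.2e-05)]/2 = 2.11 × 10^-3 M
pOH = 2.68, so pH = 14.00 − pOH = 11.32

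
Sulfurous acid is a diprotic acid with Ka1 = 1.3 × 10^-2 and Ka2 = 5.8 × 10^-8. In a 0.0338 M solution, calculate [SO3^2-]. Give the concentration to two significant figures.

5.8 × 10^-8 M

First ionization gives [H+] ≈ [HSO3-] = 1.54 × 10^-2 M.
Second step: Ka2 = [H+][SO3^2-]/[HSO3-] ≈ [SO3^2-] (since [H+] ≈ [HSO3-]).
So [SO3^2-] ≈ Ka2.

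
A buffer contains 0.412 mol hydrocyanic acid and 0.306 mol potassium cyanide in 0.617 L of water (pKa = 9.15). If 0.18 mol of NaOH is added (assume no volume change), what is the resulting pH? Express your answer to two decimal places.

OH- converts HCN to CN-: HCN → 0.232 mol, CN- → 0.486 mol.
Henderson–Hasselbalch with mole ratio 0.486/0.232: pH = 9.15 + (+0.321)

pH = 9.47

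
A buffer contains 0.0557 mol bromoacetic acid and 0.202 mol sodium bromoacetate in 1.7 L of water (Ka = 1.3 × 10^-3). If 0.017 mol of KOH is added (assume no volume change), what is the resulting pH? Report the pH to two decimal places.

OH- converts BrCH2COOH to BrCH2COO-: BrCH2COOH → 0.0387 mol, BrCH2COO- → 0.219 mol.
pKa = −log(1.3 × 10^-3) = 2.886
Henderson–Hasselbalch with mole ratio 0.219/0.0387: pH = 2.886 + (+0.753)

pH = 3.64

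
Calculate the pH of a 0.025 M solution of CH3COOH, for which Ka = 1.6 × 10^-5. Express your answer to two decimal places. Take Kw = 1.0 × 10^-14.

pH = 3.20

CH3COOH ⇌ CH3COO- + H+
From the ICE table, Ka = x²/(0.025 − x) = 1.6 × 10^-5.
Neglecting x in the denominator: x = √(1.6 × 10^-5 × 0.025) = 6.32 × 10^-4 M
pH = −log(6.32 × 10^-4) = 3.20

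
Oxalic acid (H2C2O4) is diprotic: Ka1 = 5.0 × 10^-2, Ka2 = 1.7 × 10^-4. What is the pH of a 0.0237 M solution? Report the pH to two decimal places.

pH = 1.76

Since Ka1 ≫ Ka2, the first ionization dominates [H+].
Ka1 = x²/(0.0237 − x) = 5.0 × 10^-2
Solving the quadratic: x = (−Ka1 + √(Ka1² + 4·Ka1·C₀))/2 = 1.75 × 10^-2 M
pH = −log(1.75 × 10^-2) = 1.76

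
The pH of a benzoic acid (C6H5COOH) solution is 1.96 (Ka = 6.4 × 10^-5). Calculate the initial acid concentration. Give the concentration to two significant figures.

[H+] = 10^(-1.96) = 1.10 × 10^-2 M = x
Ka = x²/(C₀ − x) ⇒ C₀ = x + x²/Ka
C₀ = 1.10 × 10^-2 + (1.10 × 10^-2)²/(6.4 × 10^-5) = 1.90 M

C₀ = 1.9 M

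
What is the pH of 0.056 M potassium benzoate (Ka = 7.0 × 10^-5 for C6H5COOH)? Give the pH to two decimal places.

pH = 8.45

C6H5COO- is the conjugate base of the weak acid C6H5COOH.
Kb = Kw/Ka = 1.0×10^-14 / 7.0 × 10^-5 = 1.43 × 10^-10
From the ICE table, Kb = x²/(0.056 − x) = 1.43 × 10^-10.
Assume x ≪ 0.056: x ≈ √(1.43 × 10^-10 × 0.056) = 2.83 × 10^-6 M
(x/C₀ = 0.0051% < 5%, so the approximation holds.)
pOH = 5.55, so pH = 14.00 − pOH = 8.45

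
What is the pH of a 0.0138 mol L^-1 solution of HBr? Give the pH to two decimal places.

pH = 1.86

HBr is a strong acid and dissociates completely, so [H+] = 0.0138 M.
pH = -log(0.0138) = 1.86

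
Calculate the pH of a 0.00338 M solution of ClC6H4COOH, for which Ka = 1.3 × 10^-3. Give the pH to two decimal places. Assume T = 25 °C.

pH = 2.81

ClC6H4COOH ⇌ ClC6H4COO- + H+
Ka = [H+]²/(0.00338 − [H+]) = 1.3 × 10^-3
[H+] is not negligible relative to C₀; solve [H+]² + 0.0013·[H+] − 4.39e-06 = 0.
[H+] = [−0.0013 + √(0.0013² + 1.76e-05)]/2 = 1.54 × 10^-3 M
pH = −log(1.54 × 10^-3) = 2.81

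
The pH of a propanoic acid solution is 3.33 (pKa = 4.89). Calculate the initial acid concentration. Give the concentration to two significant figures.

[H+] = 10^(-3.33) = 4.68 × 10^-4 M = x
Ka = 10^(−4.89) = 1.29 × 10^-5
Ka = x²/(C₀ − x) ⇒ C₀ = x + x²/Ka
C₀ = 4.68 × 10^-4 + (4.68 × 10^-4)²/(1.29 × 10^-5) = 1.74 × 10^-2 M

C₀ = 1.7 × 10^-2 M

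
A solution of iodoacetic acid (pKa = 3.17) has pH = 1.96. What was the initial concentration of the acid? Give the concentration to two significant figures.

[H+] = 10^(-1.96) = 1.10 × 10^-2 M = x
Ka = 10^(−3.17) = 6.76 × 10^-4
Ka = x²/(C₀ − x) ⇒ C₀ = x + x²/Ka
C₀ = 1.10 × 10^-2 + (1.10 × 10^-2)²/(6.76 × 10^-4) = 1.90 × 10^-1 M

C₀ = 1.9 × 10^-1 M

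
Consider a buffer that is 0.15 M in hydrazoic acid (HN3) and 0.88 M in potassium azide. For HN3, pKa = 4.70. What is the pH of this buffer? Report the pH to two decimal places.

pH = 5.47

Using pH = pKa + log([base]/[acid]) with [base]/[acid] = 0.88/0.15:
pH = 4.70 + (+0.768) = 5.47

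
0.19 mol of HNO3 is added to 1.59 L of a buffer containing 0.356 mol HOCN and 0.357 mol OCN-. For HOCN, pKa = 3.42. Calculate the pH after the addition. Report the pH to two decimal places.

pH = 2.91

Added H+ converts OCN- to HOCN: HOCN → 0.546 mol, OCN- → 0.167 mol.
pH = pKa + log(n_OCN-/n_HOCN) = 3.42 + log(0.167/0.546) = 3.42 + (-0.514)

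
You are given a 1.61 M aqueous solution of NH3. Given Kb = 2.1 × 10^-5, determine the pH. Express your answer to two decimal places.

NH3 + H2O ⇌ NH4+ + OH-
Kb = x²/(1.61 − x) = 2.1 × 10^-5
Assume x ≪ 1.61: x ≈ √(2.1 × 10^-5 × 1.61) = 5.81 × 10^-3 M
Check: 0.36% ionized — well under 5%, approximation valid.
pOH = −log(5.81 × 10^-3) = 2.24; pH = 14.00 − 2.24 = 11.76

pH = 11.76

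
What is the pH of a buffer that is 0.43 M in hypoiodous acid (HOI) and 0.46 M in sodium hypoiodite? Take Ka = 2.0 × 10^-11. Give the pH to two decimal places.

pKa = −log(2.0 × 10^-11) = 10.699
Henderson–Hasselbalch: pH = pKa + log([OI-]/[HOI]) = 10.699 + log(0.46/0.43)
pH = 10.699 + (+0.029) = 10.73

pH = 10.73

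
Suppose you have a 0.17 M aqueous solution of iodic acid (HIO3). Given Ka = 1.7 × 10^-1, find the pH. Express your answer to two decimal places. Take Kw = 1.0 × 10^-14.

HIO3 ⇌ IO3- + H+
From the ICE table, Ka = [H+]²/(0.17 − [H+]) = 1.7 × 10^-1.
[H+] is not negligible relative to C₀; solve [H+]² + 0.17·[H+] − 0.0289 = 0.
[H+] = (−Ka + √(Ka² + 4·Ka·C₀))/2 = 1.05 × 10^-1 M
pH = −log(1.05 × 10^-1) = 0.98

pH = 0.98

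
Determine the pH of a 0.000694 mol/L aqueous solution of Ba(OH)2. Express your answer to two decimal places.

Ba(OH)2 is a strong base (each formula unit releases 2 OH-); [OH-] = 0.00139 M.
pOH = -log(0.00139) = 2.86
pH = 14.00 - 2.86 = 11.14

pH = 11.14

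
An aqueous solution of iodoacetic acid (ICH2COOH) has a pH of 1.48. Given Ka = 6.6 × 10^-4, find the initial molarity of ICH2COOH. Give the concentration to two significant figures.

C₀ = 1.7 M

[H+] = 10^(-1.48) = 3.31 × 10^-2 M = x
Ka = x²/(C₀ − x) ⇒ C₀ = x + x²/Ka
C₀ = 3.31 × 10^-2 + (3.31 × 10^-2)²/(6.6 × 10^-4) = 1.69 M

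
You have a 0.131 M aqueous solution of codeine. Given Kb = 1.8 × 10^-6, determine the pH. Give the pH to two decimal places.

C18H21NO3 + H2O ⇌ C18H22NO3+ + OH-
Kb = [OH-]²/(0.131 − [OH-]) = 1.8 × 10^-6
Neglecting [OH-] in the denominator: [OH-] = √(1.8 × 10^-6 × 0.131) = 4.86 × 10^-4 M
pOH = 3.31, so pH = 14.00 − pOH = 10.69

pH = 10.69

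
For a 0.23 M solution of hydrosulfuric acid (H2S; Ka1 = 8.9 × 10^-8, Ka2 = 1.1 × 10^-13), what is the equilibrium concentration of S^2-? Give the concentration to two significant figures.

First ionization gives [H+] ≈ [HS-] = 1.43 × 10^-4 M.
Second step: Ka2 = [H+][S^2-]/[HS-] ≈ [S^2-] (since [H+] ≈ [HS-]).
So [S^2-] ≈ Ka2.

1.1 × 10^-13 M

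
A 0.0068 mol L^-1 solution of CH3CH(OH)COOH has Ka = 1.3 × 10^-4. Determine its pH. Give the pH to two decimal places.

pH = 3.06

CH3CH(OH)COOH ⇌ CH3CH(OH)COO- + H+
Let x = [H+] at equilibrium. Ka = x²/(0.0068 − x).
x is not negligible relative to C₀; solve x² + 0.00013·x − 8.84e-07 = 0.
x = [−0.00013 + √(0.00013² + 3.54e-06)]/2 = 8.77 × 10^-4 M
pH = −log[H+] = −log(8.77 × 10^-4) = 3.06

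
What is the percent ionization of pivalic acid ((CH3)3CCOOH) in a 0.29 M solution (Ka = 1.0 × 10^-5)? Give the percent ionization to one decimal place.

0.6%

(CH3)3CCOOH ⇌ (CH3)3CCOO- + H+; let x = [H+] at equilibrium.
x ≈ √(Ka·C₀) = √(1.0 × 10^-5 × 0.29) = 1.70 × 10^-3 M
% ionization = x/C₀ × 100% = 1.70 × 10^-3/0.29 × 100% = 0.6%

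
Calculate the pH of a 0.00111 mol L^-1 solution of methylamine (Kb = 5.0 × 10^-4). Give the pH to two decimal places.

CH3NH2 + H2O ⇌ CH3NH3+ + OH-
Kb = x²/(0.00111 − x) = 5.0 × 10^-4
The 5% rule fails; solving x² + Kb·x − Kb·C₀ = 0 exactly:
x = [−0.0005 + √(0.0005² + 2.22e-06)]/2 = 5.36 × 10^-4 M
pOH = 3.27, so pH = 14.00 − pOH = 10.73

pH = 10.73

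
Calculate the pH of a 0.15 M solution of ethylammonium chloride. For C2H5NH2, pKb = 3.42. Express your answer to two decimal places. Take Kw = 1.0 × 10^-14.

pH = 5.70

C2H5NH3+ is the conjugate acid of the weak base C2H5NH2.
Kb = 10^(−3.42) = 3.80 × 10^-4
Ka = Kw/Kb = 1.0×10^-14 / 3.80 × 10^-4 = 2.63 × 10^-11
From the ICE table, Ka = [H+]²/(0.15 − [H+]) = 2.63 × 10^-11.
Assume [H+] ≪ 0.15: [H+] ≈ √(2.63 × 10^-11 × 0.15) = 1.99 × 10^-6 M
pH = −log(1.99 × 10^-6) = 5.70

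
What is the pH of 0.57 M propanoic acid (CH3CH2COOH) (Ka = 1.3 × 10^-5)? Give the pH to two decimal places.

CH3CH2COOH ⇌ CH3CH2COO- + H+
From the ICE table, Ka = [H+]²/(0.57 − [H+]) = 1.3 × 10^-5.
Assume [H+] ≪ 0.57: [H+] ≈ √(1.3 × 10^-5 × 0.57) = 2.72 × 10^-3 M
Check: 0.48% ionized — well under 5%, approximation valid.
pH = −log(2.72 × 10^-3) = 2.57

pH = 2.57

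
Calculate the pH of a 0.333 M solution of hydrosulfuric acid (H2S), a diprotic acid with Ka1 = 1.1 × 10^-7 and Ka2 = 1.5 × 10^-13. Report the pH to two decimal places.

pH = 3.72

Since Ka1 ≫ Ka2, the first ionization dominates [H+].
Ka1 = x²/(0.333 − x) = 1.1 × 10^-7
x ≈ √(1.1 × 10^-7 × 0.333) = 1.91 × 10^-4 M
pH = −log(1.91 × 10^-4) = 3.72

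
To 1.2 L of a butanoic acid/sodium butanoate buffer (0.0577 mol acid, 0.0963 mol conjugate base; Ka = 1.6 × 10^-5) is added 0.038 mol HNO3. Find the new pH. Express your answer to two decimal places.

pH = 4.58

After neutralization: n(CH3(CH2)2COOH) = 0.0957 mol, n(CH3(CH2)2COO-) = 0.0583 mol.
pKa = −log(1.6 × 10^-5) = 4.796
pH = pKa + log([A⁻]/[HA]) = 4.796 + log(0.0583/0.0957) = 4.796 -0.215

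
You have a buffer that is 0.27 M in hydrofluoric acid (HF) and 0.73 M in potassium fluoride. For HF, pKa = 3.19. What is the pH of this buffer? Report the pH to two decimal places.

pH = 3.62

Henderson–Hasselbalch: pH = pKa + log([F-]/[HF]) = 3.19 + log(0.73/0.27)
pH = 3.19 + (+0.432) = 3.62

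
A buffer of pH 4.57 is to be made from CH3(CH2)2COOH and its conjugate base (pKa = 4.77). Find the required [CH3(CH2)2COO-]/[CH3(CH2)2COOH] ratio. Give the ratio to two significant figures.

ratio = 0.63

pH = pKa + log(r) ⇒ log(r) = 4.57 − 4.77 = -0.20
r = [CH3(CH2)2COO-]/[CH3(CH2)2COOH] = 10^(-0.20) = 0.631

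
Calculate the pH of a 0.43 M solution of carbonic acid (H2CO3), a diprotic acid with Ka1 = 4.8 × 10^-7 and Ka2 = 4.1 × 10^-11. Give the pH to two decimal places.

Ka1 ≫ Ka2, so treat the first dissociation as the only significant source of H+.
Ka1 = x²/(0.43 − x) = 4.8 × 10^-7
x ≈ √(4.8 × 10^-7 × 0.43) = 4.54 × 10^-4 M
pH = −log(4.54 × 10^-4) = 3.34

pH = 3.34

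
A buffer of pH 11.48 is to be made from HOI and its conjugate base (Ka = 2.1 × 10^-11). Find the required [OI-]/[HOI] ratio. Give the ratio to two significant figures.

pKa = -log(2.1 × 10^-11) = 10.678
pH = pKa + log(r) ⇒ log(r) = 11.48 − 10.678 = +0.802
r = [OI-]/[HOI] = 10^(+0.802) = 6.34

ratio = 6.3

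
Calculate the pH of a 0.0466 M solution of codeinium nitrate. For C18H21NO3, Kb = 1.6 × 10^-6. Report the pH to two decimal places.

pH = 4.77

C18H22NO3+ is the conjugate acid of the weak base C18H21NO3.
Ka = Kw/Kb = 1.0×10^-14 / 1.6 × 10^-6 = 6.25 × 10^-9
From the ICE table, Ka = x²/(0.0466 − x) = 6.25 × 10^-9.
Neglecting x in the denominator: x = √(6.25 × 10^-9 × 0.0466) = 1.71 × 10^-5 M
pH = −log(1.71 × 10^-5) = 4.77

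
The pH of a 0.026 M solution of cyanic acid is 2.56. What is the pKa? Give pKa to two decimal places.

pKa = 3.49

[H+] = 10^(-2.56) = 2.75 × 10^-3 M
At equilibrium [HA] = 0.026 − 2.75 × 10^-3 = 2.32 × 10^-2 M
Ka = [H+][A-]/[HA] = (2.75 × 10^-3)² / 2.32 × 10^-2 = 3.26 × 10^-4
pKa = -log(3.26 × 10^-4) = 3.49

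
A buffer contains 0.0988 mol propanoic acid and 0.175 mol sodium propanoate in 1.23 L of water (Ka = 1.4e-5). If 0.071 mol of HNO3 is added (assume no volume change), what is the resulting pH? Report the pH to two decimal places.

After neutralization: n(CH3CH2COOH) = 0.17 mol, n(CH3CH2COO-) = 0.104 mol.
pKa = −log(1.4 × 10^-5) = 4.854
pH = pKa + log(n_CH3CH2COO-/n_CH3CH2COOH) = 4.854 + log(0.104/0.17) = 4.854 + (-0.213)

pH = 4.64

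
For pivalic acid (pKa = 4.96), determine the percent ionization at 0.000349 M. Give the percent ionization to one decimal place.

(CH3)3CCOOH ⇌ (CH3)3CCOO- + H+; let x = [H+] at equilibrium.
Ka = 10^(−4.96) = 1.10 × 10^-5
Solve x² + 1.1e-05x − 3.84e-09 = 0 → x = 5.67 × 10^-5 M
Fraction ionized = 5.67 × 10^-5 / 0.000349 = 0.1625 → 16.2%

16.2%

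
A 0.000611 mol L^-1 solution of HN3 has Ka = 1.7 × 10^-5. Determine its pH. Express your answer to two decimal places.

pH = 4.03

HN3 ⇌ N3- + H+
Let x = [H+] at equilibrium. Ka = x²/(0.000611 − x).
The 5% rule fails; solving x² + Ka·x − Ka·C₀ = 0 exactly:
x = (−Ka + √(Ka² + 4·Ka·C₀))/2 = 9.38 × 10^-5 M
pH = −log[H+] = −log(9.38 × 10^-5) = 4.03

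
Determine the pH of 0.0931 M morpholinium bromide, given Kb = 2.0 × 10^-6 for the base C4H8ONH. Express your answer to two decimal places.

pH = 4.67

C4H8ONH2+ is the conjugate acid of the weak base C4H8ONH.
Ka = Kw/Kb = 1.0×10^-14 / 2.0 × 10^-6 = 5.00 × 10^-9
Ka = x²/(0.0931 − x) = 5.00 × 10^-9
Assume x ≪ 0.0931: x ≈ √(5.00 × 10^-9 × 0.0931) = 2.16 × 10^-5 M
Check: 0.023% ionized — well under 5%, approximation valid.
pH = −log(2.16 × 10^-5) = 4.67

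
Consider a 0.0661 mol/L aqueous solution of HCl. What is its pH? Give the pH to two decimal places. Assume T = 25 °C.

HCl is a strong acid and dissociates completely, so [H+] = 0.0661 M.
pH = -log(0.0661) = 1.18

pH = 1.18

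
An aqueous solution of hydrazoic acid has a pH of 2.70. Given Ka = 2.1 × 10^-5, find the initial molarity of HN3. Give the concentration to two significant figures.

[H+] = 10^(-2.70) = 2.00 × 10^-3 M = x
Ka = x²/(C₀ − x) ⇒ C₀ = x + x²/Ka
C₀ = 2.00 × 10^-3 + (2.00 × 10^-3)²/(2.1 × 10^-5) = 1.92 × 10^-1 M

C₀ = 1.9 × 10^-1 M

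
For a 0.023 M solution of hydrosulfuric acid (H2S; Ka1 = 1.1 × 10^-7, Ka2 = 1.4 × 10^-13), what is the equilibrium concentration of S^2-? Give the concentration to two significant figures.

1.4 × 10^-13 M

First ionization gives [H+] ≈ [HS-] = 5.03 × 10^-5 M.
Second step: Ka2 = [H+][S^2-]/[HS-] ≈ [S^2-] (since [H+] ≈ [HS-]).
So [S^2-] ≈ Ka2.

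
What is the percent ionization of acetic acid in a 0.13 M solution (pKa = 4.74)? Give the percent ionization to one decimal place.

CH3COOH ⇌ CH3COO- + H+; let x = [H+] at equilibrium.
Ka = 10^(−4.74) = 1.82 × 10^-5
x ≈ √(Ka·C₀) = √(1.82 × 10^-5 × 0.13) = 1.54 × 10^-3 M
% ionization = x/C₀ × 100% = 1.54 × 10^-3/0.13 × 100% = 1.2%

1.2%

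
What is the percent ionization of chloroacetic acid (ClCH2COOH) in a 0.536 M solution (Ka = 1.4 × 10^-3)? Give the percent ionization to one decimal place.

5.0%

ClCH2COOH ⇌ ClCH2COO- + H+; let x = [H+] at equilibrium.
Solve x² + 0.0014x − 0.00075 = 0 → x = 2.67 × 10^-2 M
Fraction ionized = 2.67 × 10^-2 / 0.536 = 0.0498 → 5.0%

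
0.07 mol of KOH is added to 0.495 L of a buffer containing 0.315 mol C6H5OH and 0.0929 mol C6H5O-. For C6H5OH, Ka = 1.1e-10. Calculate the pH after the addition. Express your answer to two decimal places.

pH = 9.78

After neutralization: n(C6H5OH) = 0.245 mol, n(C6H5O-) = 0.163 mol.
pKa = −log(1.1 × 10^-10) = 9.959
Henderson–Hasselbalch with mole ratio 0.163/0.245: pH = 9.959 + (-0.177)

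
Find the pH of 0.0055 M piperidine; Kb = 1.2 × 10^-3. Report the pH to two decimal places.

pH = 11.31

C5H10NH + H2O ⇌ C5H10NH2+ + OH-
Kb = [OH-]²/(0.0055 − [OH-]) = 1.2 × 10^-3
Here C₀/Kb ≈ 4.58, so the small-[OH-] approximation fails. Use the quadratic:
[OH-] = [−0.0012 + √(0.0012² + 2.64e-05)]/2 = 2.04 × 10^-3 M
pOH = −log(2.04 × 10^-3) = 2.69; pH = 14.00 − 2.69 = 11.31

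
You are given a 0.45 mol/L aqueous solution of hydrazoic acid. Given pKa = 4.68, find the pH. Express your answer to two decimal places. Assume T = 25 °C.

pH = 2.51

HN3 ⇌ N3- + H+
Ka = 10^(−4.68) = 2.09 × 10^-5
From the ICE table, Ka = x²/(0.45 − x) = 2.09 × 10^-5.
Assume x ≪ 0.45: x ≈ √(2.09 × 10^-5 × 0.45) = 3.07 × 10^-3 M
Check: 0.68% ionized — well under 5%, approximation valid.
pH = −log(3.07 × 10^-3) = 2.51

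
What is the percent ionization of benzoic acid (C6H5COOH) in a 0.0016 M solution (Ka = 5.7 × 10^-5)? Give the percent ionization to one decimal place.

C6H5COOH ⇌ C6H5COO- + H+; let x = [H+] at equilibrium.
Ka = x²/(C₀ − x); solving the quadratic gives x = 2.75 × 10^-4 M.
% ionization = x/C₀ × 100% = 2.75 × 10^-4/0.0016 × 100% = 17.2%

17.2%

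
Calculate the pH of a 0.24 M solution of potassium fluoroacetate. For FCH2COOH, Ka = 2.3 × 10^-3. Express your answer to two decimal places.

FCH2COO- is the conjugate base of the weak acid FCH2COOH.
Kb = Kw/Ka = 1.0×10^-14 / 2.3 × 10^-3 = 4.35 × 10^-12
From the ICE table, Kb = [OH-]²/(0.24 − [OH-]) = 4.35 × 10^-12.
Assume [OH-] ≪ 0.24: [OH-] ≈ √(4.35 × 10^-12 × 0.24) = 1.02 × 10^-6 M
([OH-]/C₀ = 0.00043% < 5%, so the approximation holds.)
pOH = 5.99, so pH = 14.00 − pOH = 8.01

pH = 8.01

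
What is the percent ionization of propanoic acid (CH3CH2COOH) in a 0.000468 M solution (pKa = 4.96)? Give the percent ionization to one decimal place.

14.2%

CH3CH2COOH ⇌ CH3CH2COO- + H+; let x = [H+] at equilibrium.
Ka = 10^(−4.96) = 1.10 × 10^-5
Ka = x²/(C₀ − x); solving the quadratic gives x = 6.65 × 10^-5 M.
% ionization = x/C₀ × 100% = 6.65 × 10^-5/0.000468 × 100% = 14.2%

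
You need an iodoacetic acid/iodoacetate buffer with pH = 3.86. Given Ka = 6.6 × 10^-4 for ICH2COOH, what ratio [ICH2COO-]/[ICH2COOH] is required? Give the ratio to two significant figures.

ratio = 4.8

pKa = -log(6.6 × 10^-4) = 3.180
pH = pKa + log(r) ⇒ log(r) = 3.86 − 3.180 = +0.680
r = [ICH2COO-]/[ICH2COOH] = 10^(+0.680) = 4.79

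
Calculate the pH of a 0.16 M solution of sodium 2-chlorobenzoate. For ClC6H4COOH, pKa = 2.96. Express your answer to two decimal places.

ClC6H4COO- is the conjugate base of the weak acid ClC6H4COOH.
Ka = 10^(−2.96) = 1.10 × 10^-3
Kb = Kw/Ka = 1.0×10^-14 / 1.10 × 10^-3 = 9.09 × 10^-12
From the ICE table, Kb = x²/(0.16 − x) = 9.09 × 10^-12.
Neglecting x in the denominator: x = √(9.09 × 10^-12 × 0.16) = 1.21 × 10^-6 M
pOH = −log(1.21 × 10^-6) = 5.92; pH = 14.00 − 5.92 = 8.08

pH = 8.08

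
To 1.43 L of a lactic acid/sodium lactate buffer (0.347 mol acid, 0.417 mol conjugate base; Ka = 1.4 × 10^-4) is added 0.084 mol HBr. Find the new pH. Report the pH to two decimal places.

pH = 3.74

Added H+ converts CH3CH(OH)COO- to CH3CH(OH)COOH: CH3CH(OH)COOH → 0.431 mol, CH3CH(OH)COO- → 0.333 mol.
pKa = −log(1.4 × 10^-4) = 3.854
pH = pKa + log(n_CH3CH(OH)COO-/n_CH3CH(OH)COOH) = 3.854 + log(0.333/0.431) = 3.854 + (-0.112)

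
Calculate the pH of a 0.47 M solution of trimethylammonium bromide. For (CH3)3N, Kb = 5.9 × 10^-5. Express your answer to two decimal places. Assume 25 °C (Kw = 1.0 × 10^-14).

(CH3)3NH+ is the conjugate acid of the weak base (CH3)3N.
Ka = Kw/Kb = 1.0×10^-14 / 5.9 × 10^-5 = 1.69 × 10^-10
Ka = [H+]²/(0.47 − [H+]) = 1.69 × 10^-10
Since Ka ≪ C₀, [H+] ≈ √(Ka·C₀) = 8.91 × 10^-6 M.
pH = −log(8.91 × 10^-6) = 5.05

pH = 5.05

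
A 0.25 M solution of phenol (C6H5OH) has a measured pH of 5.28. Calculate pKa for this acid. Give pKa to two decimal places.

pKa = 9.96

[H+] = 10^(-5.28) = 5.25 × 10^-6 M
At equilibrium [HA] = 0.25 − 5.25 × 10^-6 = 2.50 × 10^-1 M
Ka = [H+][A-]/[HA] = (5.25 × 10^-6)² / 2.50 × 10^-1 = 1.10 × 10^-10
pKa = -log(1.10 × 10^-10) = 9.96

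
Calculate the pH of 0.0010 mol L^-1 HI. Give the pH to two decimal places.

HI is a strong acid and dissociates completely, so [H+] = 0.0010 M.
pH = -log(0.001) = 3.00

pH = 3.00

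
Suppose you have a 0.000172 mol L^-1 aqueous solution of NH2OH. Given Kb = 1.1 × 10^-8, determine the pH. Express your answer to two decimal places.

NH2OH + H2O ⇌ NH3OH+ + OH-
From the ICE table, Kb = x²/(0.000172 − x) = 1.1 × 10^-8.
Since Kb ≪ C₀, x ≈ √(Kb·C₀) = 1.38 × 10^-6 M.
(x/C₀ = 0.8% < 5%, so the approximation holds.)
pOH = 5.86, so pH = 14.00 − pOH = 8.14

pH = 8.14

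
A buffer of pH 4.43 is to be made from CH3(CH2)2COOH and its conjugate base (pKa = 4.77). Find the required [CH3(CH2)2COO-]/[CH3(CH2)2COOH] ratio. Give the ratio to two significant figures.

ratio = 0.46

pH = pKa + log(r) ⇒ log(r) = 4.43 − 4.77 = -0.34
r = [CH3(CH2)2COO-]/[CH3(CH2)2COOH] = 10^(-0.34) = 0.457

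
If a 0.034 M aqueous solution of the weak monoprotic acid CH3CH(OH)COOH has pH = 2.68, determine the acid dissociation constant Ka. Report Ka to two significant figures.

Ka = 1.4 × 10^-4

[H+] = 10^(-2.68) = 2.09 × 10^-3 M
At equilibrium [HA] = 0.034 − 2.09 × 10^-3 = 3.19 × 10^-2 M
Ka = [H+][A-]/[HA] = (2.09 × 10^-3)² / 3.19 × 10^-2 = 1.4 × 10^-4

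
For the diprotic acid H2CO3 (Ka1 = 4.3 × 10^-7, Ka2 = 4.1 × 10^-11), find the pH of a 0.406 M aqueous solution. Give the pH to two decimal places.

pH = 3.38

Since Ka1 ≫ Ka2, the first ionization dominates [H+].
Ka1 = x²/(0.406 − x) = 4.3 × 10^-7
x ≈ √(4.3 × 10^-7 × 0.406) = 4.18 × 10^-4 M
pH = −log(4.18 × 10^-4) = 3.38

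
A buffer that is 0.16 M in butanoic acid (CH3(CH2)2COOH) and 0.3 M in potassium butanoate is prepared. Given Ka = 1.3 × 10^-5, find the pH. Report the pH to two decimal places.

pKa = −log(1.3 × 10^-5) = 4.886
pH = pKa + log([A⁻]/[HA]) = 4.886 + log(0.3/0.16)
pH = 4.886 + (+0.273) = 5.16

pH = 5.16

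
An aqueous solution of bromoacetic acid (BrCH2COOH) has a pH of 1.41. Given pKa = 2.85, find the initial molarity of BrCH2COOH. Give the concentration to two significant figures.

[H+] = 10^(-1.41) = 3.89 × 10^-2 M = x
Ka = 10^(−2.85) = 1.41 × 10^-3
Ka = x²/(C₀ − x) ⇒ C₀ = x + x²/Ka
C₀ = 3.89 × 10^-2 + (3.89 × 10^-2)²/(1.41 × 10^-3) = 1.11 M

C₀ = 1.1 M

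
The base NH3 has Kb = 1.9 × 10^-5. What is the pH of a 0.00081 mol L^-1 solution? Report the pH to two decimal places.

NH3 + H2O ⇌ NH4+ + OH-
Kb = [OH-]²/(0.00081 − [OH-]) = 1.9 × 10^-5
The 5% rule fails; solving [OH-]² + Kb·[OH-] − Kb·C₀ = 0 exactly:
[OH-] = [−1.9e-05 + √(1.9e-05² + 6.16e-08)]/2 = 1.15 × 10^-4 M
pOH = −log(1.15 × 10^-4) = 3.94; pH = 14.00 − 3.94 = 10.06

pH = 10.06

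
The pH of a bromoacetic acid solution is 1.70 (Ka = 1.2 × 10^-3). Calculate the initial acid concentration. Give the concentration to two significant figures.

[H+] = 10^(-1.70) = 2.00 × 10^-2 M = x
Ka = x²/(C₀ − x) ⇒ C₀ = x + x²/Ka
C₀ = 2.00 × 10^-2 + (2.00 × 10^-2)²/(1.2 × 10^-3) = 3.53 × 10^-1 M

C₀ = 3.5 × 10^-1 M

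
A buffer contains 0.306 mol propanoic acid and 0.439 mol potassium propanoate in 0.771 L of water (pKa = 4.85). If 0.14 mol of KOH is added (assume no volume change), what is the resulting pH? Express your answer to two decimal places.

OH- converts CH3CH2COOH to CH3CH2COO-: CH3CH2COOH → 0.166 mol, CH3CH2COO- → 0.579 mol.
pH = pKa + log(n_CH3CH2COO-/n_CH3CH2COOH) = 4.85 + log(0.579/0.166) = 4.85 + (+0.543)

pH = 5.39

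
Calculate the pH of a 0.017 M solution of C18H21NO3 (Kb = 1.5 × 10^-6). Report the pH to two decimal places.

pH = 10.20

C18H21NO3 + H2O ⇌ C18H22NO3+ + OH-
Kb = [OH-]²/(0.017 − [OH-]) = 1.5 × 10^-6
Neglecting [OH-] in the denominator: [OH-] = √(1.5 × 10^-6 × 0.017) = 1.60 × 10^-4 M
([OH-]/C₀ = 0.94% < 5%, so the approximation holds.)
pOH = −log(1.60 × 10^-4) = 3.80; pH = 14.00 − 3.80 = 10.20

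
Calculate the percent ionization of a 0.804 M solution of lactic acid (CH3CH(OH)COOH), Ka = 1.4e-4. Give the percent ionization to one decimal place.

CH3CH(OH)COOH ⇌ CH3CH(OH)COO- + H+; let x = [H+] at equilibrium.
x ≈ √(Ka·C₀) = √(1.4 × 10^-4 × 0.804) = 1.06 × 10^-2 M
% ionization = x/C₀ × 100% = 1.06 × 10^-2/0.804 × 100% = 1.3%

1.3%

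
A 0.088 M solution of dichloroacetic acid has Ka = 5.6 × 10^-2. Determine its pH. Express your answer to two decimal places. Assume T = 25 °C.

Cl2CHCOOH ⇌ Cl2CHCOO- + H+
From the ICE table, Ka = [H+]²/(0.088 − [H+]) = 5.6 × 10^-2.
Here C₀/Ka ≈ 1.57, so the small-[H+] approximation fails. Use the quadratic:
[H+] = [−0.056 + √(0.056² + 0.0197)]/2 = 4.76 × 10^-2 M
pH = −log(4.76 × 10^-2) = 1.32

pH = 1.32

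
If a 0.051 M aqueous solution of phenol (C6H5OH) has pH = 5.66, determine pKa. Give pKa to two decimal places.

[H+] = 10^(-5.66) = 2.19 × 10^-6 M
At equilibrium [HA] = 0.051 − 2.19 × 10^-6 = 5.10 × 10^-2 M
Ka = [H+][A-]/[HA] = (2.19 × 10^-6)² / 5.10 × 10^-2 = 9.40 × 10^-11
pKa = -log(9.40 × 10^-11) = 10.03

pKa = 10.03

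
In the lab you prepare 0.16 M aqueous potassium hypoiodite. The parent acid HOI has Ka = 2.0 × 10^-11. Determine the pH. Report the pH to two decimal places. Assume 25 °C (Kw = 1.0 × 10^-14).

pH = 11.94

OI- is the conjugate base of the weak acid HOI.
Kb = Kw/Ka = 1.0×10^-14 / 2.0 × 10^-11 = 5.00 × 10^-4
From the ICE table, Kb = x²/(0.16 − x) = 5.00 × 10^-4.
The 5% rule fails; solving x² + Kb·x − Kb·C₀ = 0 exactly:
x = (−Kb + √(Kb² + 4·Kb·C₀))/2 = 8.70 × 10^-3 M
pOH = 2.06, so pH = 14.00 − pOH = 11.94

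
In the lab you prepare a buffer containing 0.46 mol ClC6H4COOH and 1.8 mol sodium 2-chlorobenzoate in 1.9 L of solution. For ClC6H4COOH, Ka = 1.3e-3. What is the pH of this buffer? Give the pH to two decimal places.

pH = 3.48

pKa = −log(1.3 × 10^-3) = 2.886
pH = pKa + log([A⁻]/[HA]) = 2.886 + log(1.8/0.46)
pH = 2.886 + (+0.593) = 3.48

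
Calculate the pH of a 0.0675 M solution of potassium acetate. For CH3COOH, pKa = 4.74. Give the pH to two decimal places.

pH = 8.78

CH3COO- is the conjugate base of the weak acid CH3COOH.
Ka = 10^(−4.74) = 1.82 × 10^-5
Kb = Kw/Ka = 1.0×10^-14 / 1.82 × 10^-5 = 5.49 × 10^-10
Let x = [OH-] at equilibrium. Kb = x²/(0.0675 − x).
Since Kb ≪ C₀, x ≈ √(Kb·C₀) = 6.09 × 10^-6 M.
Check: 0.009% ionized — well under 5%, approximation valid.
pOH = 5.22, so pH = 14.00 − pOH = 8.78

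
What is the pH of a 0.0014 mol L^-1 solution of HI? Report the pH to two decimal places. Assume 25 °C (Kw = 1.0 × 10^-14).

HI is a strong acid and dissociates completely, so [H+] = 0.0014 M.
pH = -log(0.0014) = 2.85

pH = 2.85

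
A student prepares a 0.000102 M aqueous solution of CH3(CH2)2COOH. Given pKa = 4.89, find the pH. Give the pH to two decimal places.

pH = 4.52

CH3(CH2)2COOH ⇌ CH3(CH2)2COO- + H+
Ka = 10^(−4.89) = 1.29 × 10^-5
Let x = [H+] at equilibrium. Ka = x²/(0.000102 − x).
The 5% rule fails; solving x² + Ka·x − Ka·C₀ = 0 exactly:
x = [−1.29e-05 + √(1.29e-05² + 5.26e-09)]/2 = 3.04 × 10^-5 M
pH = −log(3.04 × 10^-5) = 4.52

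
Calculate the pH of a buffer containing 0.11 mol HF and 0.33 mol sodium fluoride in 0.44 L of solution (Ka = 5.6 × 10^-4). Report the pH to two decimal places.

pH = 3.73

pKa = −log(5.6 × 10^-4) = 3.252
Using pH = pKa + log([base]/[acid]) with [base]/[acid] = 0.33/0.11:
pH = 3.252 + (+0.477) = 3.73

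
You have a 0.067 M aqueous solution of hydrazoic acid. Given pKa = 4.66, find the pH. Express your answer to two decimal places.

pH = 2.92

HN3 ⇌ N3- + H+
Ka = 10^(−4.66) = 2.19 × 10^-5
Ka = [H+]²/(0.067 − [H+]) = 2.19 × 10^-5
Neglecting [H+] in the denominator: [H+] = √(2.19 × 10^-5 × 0.067) = 1.21 × 10^-3 M
pH = −log[H+] = −log(1.21 × 10^-3) = 2.92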